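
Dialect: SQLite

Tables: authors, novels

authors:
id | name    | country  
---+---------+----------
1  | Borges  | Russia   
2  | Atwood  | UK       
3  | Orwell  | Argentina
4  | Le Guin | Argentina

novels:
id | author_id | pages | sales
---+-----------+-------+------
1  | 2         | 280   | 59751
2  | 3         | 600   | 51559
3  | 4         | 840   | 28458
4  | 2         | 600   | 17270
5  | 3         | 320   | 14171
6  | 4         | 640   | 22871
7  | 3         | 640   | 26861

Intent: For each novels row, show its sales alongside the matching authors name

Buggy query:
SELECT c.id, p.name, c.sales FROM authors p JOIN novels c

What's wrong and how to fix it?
Bug: JOIN with no ON clause produces a cartesian product; every novels row pairs with every authors row

Fix: Add ON c.author_id = p.id to the JOIN

Corrected query:
SELECT c.id, p.name, c.sales FROM authors p JOIN novels c ON c.author_id = p.id

Result:
id | name    | sales
---+---------+------
1  | Atwood  | 59751
2  | Orwell  | 51559
3  | Le Guin | 28458
4  | Atwood  | 17270
5  | Orwell  | 14171
6  | Le Guin | 22871
7  | Orwell  | 26861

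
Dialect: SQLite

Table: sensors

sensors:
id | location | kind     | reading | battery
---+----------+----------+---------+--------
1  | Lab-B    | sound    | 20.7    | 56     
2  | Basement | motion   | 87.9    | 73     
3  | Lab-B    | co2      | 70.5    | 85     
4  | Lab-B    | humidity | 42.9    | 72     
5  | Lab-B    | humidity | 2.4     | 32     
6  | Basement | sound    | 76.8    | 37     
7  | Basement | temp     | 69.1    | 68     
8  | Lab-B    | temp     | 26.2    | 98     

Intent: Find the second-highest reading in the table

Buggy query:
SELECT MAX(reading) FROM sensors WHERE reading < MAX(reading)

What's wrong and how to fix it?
Bug: MAX(reading) on the right of the comparison is an aggregate-in-WHERE error

Fix: Compute the overall MAX in a subquery, then take MAX of rows below it

Corrected query:
SELECT MAX(reading) FROM sensors WHERE reading < (SELECT MAX(reading) FROM sensors)

Result:
MAX(reading)
------------
76.8        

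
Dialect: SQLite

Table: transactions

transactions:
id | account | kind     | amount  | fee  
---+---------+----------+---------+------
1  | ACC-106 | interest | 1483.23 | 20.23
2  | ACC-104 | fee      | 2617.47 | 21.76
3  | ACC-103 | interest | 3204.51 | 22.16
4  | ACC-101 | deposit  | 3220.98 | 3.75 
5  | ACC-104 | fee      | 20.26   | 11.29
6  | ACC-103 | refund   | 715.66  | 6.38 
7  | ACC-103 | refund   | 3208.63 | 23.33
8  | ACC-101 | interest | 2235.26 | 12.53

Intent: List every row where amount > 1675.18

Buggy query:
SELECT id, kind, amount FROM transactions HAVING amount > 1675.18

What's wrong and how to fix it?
Bug: This is a non-aggregate query (no GROUP BY, no aggregates), so in SQLite the HAVING clause is invalid here; a row-level condition belongs in WHERE

Fix: Replace HAVING with WHERE since the condition applies to individual rows

Corrected query:
SELECT id, kind, amount FROM transactions WHERE amount > 1675.18

Result:
id | kind     | amount 
---+----------+--------
2  | fee      | 2617.47
3  | interest | 3204.51
4  | deposit  | 3220.98
7  | refund   | 3208.63
8  | interest | 2235.26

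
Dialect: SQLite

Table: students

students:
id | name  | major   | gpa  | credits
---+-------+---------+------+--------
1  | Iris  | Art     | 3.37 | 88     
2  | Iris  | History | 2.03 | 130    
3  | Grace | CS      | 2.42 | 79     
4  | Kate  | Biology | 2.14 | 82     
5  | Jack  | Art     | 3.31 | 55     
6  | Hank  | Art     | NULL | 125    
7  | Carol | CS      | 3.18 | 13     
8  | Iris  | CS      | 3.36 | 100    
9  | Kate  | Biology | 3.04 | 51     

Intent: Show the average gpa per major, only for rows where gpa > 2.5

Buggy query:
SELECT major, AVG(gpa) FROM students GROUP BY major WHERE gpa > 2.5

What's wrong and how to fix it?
Bug: Row-level WHERE must come before GROUP BY in the clause order

Fix: Move the WHERE clause before GROUP BY

Corrected query:
SELECT major, AVG(gpa) FROM students WHERE gpa > 2.5 GROUP BY major

Result:
major   | AVG(gpa)
--------+---------
Art     | 3.34    
Biology | 3.04    
CS      | 3.27    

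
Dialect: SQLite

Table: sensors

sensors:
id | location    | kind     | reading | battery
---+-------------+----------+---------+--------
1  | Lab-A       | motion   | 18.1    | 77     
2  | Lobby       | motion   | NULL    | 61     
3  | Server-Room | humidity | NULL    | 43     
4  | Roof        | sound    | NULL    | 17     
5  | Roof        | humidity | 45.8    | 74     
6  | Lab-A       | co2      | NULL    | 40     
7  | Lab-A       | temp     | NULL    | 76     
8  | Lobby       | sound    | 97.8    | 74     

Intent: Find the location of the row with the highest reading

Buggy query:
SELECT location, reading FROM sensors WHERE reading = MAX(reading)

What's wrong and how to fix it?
Bug: WHERE is evaluated per row; an aggregate over the whole table isn't defined there

Fix: Use a subquery: WHERE reading = (SELECT MAX(reading) FROM sensors)

Corrected query:
SELECT location, reading FROM sensors WHERE reading = (SELECT MAX(reading) FROM sensors)

Result:
location | reading
---------+--------
Lobby    | 97.8   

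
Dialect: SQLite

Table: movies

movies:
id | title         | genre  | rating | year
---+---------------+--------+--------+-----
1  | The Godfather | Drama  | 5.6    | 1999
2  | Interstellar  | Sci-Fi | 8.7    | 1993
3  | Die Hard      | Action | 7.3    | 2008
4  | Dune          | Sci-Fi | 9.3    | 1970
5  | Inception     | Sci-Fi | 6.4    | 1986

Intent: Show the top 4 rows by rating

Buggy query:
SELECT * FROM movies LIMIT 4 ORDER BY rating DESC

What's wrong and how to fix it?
Bug: ORDER BY cannot follow LIMIT; LIMIT is the final clause

Fix: Sort with ORDER BY, then apply LIMIT

Corrected query:
SELECT * FROM movies ORDER BY rating DESC LIMIT 4

Result:
id | title        | genre  | rating | year
---+--------------+--------+--------+-----
4  | Dune         | Sci-Fi | 9.3    | 1970
2  | Interstellar | Sci-Fi | 8.7    | 1993
3  | Die Hard     | Action | 7.3    | 2008
5  | Inception    | Sci-Fi | 6.4    | 1986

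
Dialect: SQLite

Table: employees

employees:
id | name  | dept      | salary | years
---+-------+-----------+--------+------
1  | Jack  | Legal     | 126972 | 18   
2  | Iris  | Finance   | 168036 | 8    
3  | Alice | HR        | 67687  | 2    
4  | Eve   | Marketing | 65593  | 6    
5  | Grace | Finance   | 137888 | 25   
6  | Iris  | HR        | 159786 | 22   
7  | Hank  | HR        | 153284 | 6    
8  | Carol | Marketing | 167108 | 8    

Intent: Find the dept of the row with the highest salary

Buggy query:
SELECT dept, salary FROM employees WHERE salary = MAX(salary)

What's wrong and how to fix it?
Bug: WHERE is evaluated per row; an aggregate over the whole table isn't defined there

Fix: Wrap MAX in a scalar subquery so WHERE compares against a single value

Corrected query:
SELECT dept, salary FROM employees WHERE salary = (SELECT MAX(salary) FROM employees)

Result:
dept    | salary
--------+-------
Finance | 168036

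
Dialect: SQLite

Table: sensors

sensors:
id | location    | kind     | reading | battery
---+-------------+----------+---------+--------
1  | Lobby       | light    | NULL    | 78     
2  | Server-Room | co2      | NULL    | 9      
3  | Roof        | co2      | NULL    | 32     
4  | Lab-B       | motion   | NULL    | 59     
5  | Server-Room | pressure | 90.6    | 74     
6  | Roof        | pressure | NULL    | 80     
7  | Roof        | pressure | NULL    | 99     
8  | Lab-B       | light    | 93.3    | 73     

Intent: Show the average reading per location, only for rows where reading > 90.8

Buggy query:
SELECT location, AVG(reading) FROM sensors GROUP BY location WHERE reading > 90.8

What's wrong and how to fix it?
Bug: Row-level WHERE must come before GROUP BY in the clause order

Fix: Move the WHERE clause before GROUP BY

Corrected query:
SELECT location, AVG(reading) FROM sensors WHERE reading > 90.8 GROUP BY location

Result:
location | AVG(reading)
---------+-------------
Lab-B    | 93.3        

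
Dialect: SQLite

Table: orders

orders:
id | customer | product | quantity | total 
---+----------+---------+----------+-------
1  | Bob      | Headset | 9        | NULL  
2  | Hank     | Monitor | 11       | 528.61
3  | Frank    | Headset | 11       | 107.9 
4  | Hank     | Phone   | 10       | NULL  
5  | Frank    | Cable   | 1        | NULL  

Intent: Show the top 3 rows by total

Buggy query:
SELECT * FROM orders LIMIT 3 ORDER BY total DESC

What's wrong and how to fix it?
Bug: ORDER BY cannot follow LIMIT; LIMIT is the final clause

Fix: Swap the clauses: ORDER BY first, then LIMIT

Corrected query:
SELECT * FROM orders ORDER BY total DESC LIMIT 3

Result:
id | customer | product | quantity | total 
---+----------+---------+----------+-------
2  | Hank     | Monitor | 11       | 528.61
3  | Frank    | Headset | 11       | 107.9 
1  | Bob      | Headset | 9        | NULL  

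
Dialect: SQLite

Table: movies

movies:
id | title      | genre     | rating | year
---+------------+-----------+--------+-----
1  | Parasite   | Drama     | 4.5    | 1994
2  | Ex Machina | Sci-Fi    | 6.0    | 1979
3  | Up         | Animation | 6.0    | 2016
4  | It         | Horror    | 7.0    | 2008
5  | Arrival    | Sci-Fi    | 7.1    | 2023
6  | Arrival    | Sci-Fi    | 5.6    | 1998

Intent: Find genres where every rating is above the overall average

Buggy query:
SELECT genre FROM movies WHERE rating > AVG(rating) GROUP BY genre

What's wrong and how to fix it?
Bug: AVG() is an aggregate; it can't sit directly in WHERE

Fix: Use a subquery for AVG and a HAVING MIN(...) filter so the condition holds for every row in the group

Corrected query:
SELECT genre FROM movies GROUP BY genre HAVING MIN(rating) > (SELECT AVG(rating) FROM movies)

Result:
genre 
------
Horror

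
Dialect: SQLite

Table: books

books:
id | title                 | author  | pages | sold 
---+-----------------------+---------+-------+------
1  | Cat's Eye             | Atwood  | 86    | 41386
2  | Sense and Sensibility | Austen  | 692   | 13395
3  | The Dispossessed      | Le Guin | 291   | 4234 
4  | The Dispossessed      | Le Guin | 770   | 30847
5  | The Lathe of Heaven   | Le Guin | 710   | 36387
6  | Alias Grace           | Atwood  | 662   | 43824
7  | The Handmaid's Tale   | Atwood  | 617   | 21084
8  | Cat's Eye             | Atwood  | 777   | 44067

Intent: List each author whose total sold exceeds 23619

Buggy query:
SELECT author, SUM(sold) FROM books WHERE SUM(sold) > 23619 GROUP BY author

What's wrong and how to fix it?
Bug: SUM(sold) is an aggregate, but WHERE filters rows before aggregation

Fix: Use HAVING (which filters groups after aggregation) instead of WHERE

Corrected query:
SELECT author, SUM(sold) FROM books GROUP BY author HAVING SUM(sold) > 23619

Result:
author  | SUM(sold)
--------+----------
Atwood  | 150361   
Le Guin | 71468    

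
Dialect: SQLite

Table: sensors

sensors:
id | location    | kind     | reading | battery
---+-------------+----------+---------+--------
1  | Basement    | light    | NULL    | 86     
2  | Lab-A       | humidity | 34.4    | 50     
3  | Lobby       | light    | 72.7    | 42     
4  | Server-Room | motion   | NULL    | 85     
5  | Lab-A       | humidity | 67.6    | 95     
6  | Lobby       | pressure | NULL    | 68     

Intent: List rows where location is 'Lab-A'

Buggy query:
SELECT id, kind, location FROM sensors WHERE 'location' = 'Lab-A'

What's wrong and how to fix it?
Bug: Single quotes denote string literals in SQL; the column name is being compared as a constant string

Fix: Remove the quotes around the column name (or use double quotes for an identifier)

Corrected query:
SELECT id, kind, location FROM sensors WHERE location = 'Lab-A'

Result:
id | kind     | location
---+----------+---------
2  | humidity | Lab-A   
5  | humidity | Lab-A   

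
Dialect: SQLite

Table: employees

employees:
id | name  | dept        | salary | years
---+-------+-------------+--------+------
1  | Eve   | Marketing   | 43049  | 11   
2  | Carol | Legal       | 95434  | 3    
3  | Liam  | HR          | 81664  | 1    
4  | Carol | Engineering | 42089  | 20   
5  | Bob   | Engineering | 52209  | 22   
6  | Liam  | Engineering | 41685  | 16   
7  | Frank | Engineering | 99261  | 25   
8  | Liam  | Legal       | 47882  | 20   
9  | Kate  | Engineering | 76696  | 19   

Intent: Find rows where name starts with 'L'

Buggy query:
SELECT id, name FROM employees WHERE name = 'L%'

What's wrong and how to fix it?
Bug: Wildcards only work with LIKE; '=' treats '%' as a literal character

Fix: Replace '=' with LIKE so 'L%' is treated as a pattern

Corrected query:
SELECT id, name FROM employees WHERE name LIKE 'L%'

Result:
id | name
---+-----
3  | Liam
6  | Liam
8  | Liam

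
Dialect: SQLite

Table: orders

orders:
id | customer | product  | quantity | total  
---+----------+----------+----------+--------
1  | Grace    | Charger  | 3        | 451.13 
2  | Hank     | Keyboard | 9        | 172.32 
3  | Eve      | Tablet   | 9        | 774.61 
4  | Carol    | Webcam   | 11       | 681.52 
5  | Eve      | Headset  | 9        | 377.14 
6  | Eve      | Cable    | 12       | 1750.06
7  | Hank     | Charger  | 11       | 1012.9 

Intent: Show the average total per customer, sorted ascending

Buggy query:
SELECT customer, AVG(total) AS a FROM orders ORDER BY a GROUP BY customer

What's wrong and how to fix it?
Bug: GROUP BY must precede ORDER BY

Fix: Move ORDER BY to the end, after GROUP BY

Corrected query:
SELECT customer, AVG(total) AS a FROM orders GROUP BY customer ORDER BY a

Result:
customer | a     
---------+-------
Grace    | 451.13
Hank     | 592.61
Carol    | 681.52
Eve      | 967.27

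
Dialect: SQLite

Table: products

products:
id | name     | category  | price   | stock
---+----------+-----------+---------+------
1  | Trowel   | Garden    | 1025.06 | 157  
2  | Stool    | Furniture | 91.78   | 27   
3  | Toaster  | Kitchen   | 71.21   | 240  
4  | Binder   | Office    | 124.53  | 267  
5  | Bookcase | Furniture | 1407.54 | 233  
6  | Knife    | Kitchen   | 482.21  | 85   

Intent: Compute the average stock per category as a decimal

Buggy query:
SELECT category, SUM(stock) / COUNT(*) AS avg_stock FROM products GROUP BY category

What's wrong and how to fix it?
Bug: Both operands are integers, so '/' performs integer division and truncates

Fix: Cast one side to REAL so the division keeps the fractional part

Corrected query:
SELECT category, SUM(stock) * 1.0 / COUNT(*) AS avg_stock FROM products GROUP BY category

Result:
category  | avg_stock
----------+----------
Furniture | 130      
Garden    | 157      
Kitchen   | 162.5    
Office    | 267      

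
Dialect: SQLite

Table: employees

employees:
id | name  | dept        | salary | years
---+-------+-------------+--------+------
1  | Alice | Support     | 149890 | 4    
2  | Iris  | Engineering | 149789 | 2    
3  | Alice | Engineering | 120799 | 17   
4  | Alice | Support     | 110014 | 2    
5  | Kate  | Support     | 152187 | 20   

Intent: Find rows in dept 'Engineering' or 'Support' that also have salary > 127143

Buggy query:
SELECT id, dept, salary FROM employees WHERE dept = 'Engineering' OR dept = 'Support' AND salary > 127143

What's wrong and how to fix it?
Bug: Without parentheses, AND is evaluated before OR, so the salary filter only applies to the 'Support' branch

Fix: Group the OR with parentheses (or use IN), then AND the threshold

Corrected query:
SELECT id, dept, salary FROM employees WHERE (dept = 'Engineering' OR dept = 'Support') AND salary > 127143

Result:
id | dept        | salary
---+-------------+-------
1  | Support     | 149890
2  | Engineering | 149789
5  | Support     | 152187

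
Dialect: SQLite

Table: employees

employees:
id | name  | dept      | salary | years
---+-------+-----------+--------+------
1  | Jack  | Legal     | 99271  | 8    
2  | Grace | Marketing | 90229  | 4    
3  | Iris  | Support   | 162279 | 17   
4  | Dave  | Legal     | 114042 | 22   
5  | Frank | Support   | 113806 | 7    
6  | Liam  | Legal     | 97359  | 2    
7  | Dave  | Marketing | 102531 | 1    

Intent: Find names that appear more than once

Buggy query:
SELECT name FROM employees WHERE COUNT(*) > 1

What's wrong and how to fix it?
Bug: WHERE can't reference COUNT(*); aggregates are computed after WHERE

Fix: GROUP BY name, then filter groups with HAVING COUNT(*) > 1

Corrected query:
SELECT name FROM employees GROUP BY name HAVING COUNT(*) > 1

Result:
name
----
Dave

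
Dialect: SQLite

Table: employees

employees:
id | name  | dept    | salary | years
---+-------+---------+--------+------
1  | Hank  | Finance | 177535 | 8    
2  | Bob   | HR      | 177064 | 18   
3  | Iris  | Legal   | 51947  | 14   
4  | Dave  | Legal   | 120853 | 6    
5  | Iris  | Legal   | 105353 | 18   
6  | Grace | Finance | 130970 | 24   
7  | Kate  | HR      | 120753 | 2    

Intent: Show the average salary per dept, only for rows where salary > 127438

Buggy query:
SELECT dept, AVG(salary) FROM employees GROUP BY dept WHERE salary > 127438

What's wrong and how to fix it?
Bug: Row-level WHERE must come before GROUP BY in the clause order

Fix: Move the WHERE clause before GROUP BY

Corrected query:
SELECT dept, AVG(salary) FROM employees WHERE salary > 127438 GROUP BY dept

Result:
dept    | AVG(salary)
--------+------------
Finance | 154252.5   
HR      | 177064     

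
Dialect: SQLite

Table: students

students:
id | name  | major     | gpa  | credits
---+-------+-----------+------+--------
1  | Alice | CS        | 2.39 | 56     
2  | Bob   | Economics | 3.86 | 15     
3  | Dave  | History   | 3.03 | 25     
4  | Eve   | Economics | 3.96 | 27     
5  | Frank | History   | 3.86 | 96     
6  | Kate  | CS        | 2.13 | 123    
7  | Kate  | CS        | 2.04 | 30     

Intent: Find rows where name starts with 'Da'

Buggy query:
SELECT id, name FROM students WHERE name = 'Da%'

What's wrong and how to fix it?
Bug: Wildcards only work with LIKE; '=' treats '%' as a literal character

Fix: Use LIKE for wildcard pattern matching

Corrected query:
SELECT id, name FROM students WHERE name LIKE 'Da%'

Result:
id | name
---+-----
3  | Dave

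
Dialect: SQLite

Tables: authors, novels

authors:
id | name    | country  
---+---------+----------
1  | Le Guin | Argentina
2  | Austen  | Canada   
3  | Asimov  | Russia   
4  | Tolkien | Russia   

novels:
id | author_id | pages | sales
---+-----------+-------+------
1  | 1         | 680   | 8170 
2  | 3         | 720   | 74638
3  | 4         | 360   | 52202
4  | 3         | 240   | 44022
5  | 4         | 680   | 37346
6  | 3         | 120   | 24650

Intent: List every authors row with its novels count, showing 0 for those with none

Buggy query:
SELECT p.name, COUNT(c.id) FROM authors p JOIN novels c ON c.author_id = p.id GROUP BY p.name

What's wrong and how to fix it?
Bug: An inner join excludes parents with zero children

Fix: Switch to LEFT JOIN to retain unmatched parent rows

Corrected query:
SELECT p.name, COUNT(c.id) FROM authors p LEFT JOIN novels c ON c.author_id = p.id GROUP BY p.name

Result:
name    | COUNT(c.id)
--------+------------
Asimov  | 3          
Austen  | 0          
Le Guin | 1          
Tolkien | 2          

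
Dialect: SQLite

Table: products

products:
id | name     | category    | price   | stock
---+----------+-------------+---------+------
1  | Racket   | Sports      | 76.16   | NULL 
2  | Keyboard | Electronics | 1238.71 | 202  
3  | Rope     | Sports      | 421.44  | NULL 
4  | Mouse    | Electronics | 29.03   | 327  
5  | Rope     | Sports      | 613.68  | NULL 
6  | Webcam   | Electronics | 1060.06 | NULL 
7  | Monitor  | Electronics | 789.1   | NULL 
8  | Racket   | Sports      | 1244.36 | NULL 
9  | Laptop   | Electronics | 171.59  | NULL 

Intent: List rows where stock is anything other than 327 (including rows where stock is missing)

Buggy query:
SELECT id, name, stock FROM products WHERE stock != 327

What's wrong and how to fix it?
Bug: 'stock != 327' is unknown when stock is NULL, so NULL rows are silently excluded

Fix: Handle NULL separately with IS NULL alongside the inequality

Corrected query:
SELECT id, name, stock FROM products WHERE stock != 327 OR stock IS NULL

Result:
id | name     | stock
---+----------+------
1  | Racket   | NULL 
2  | Keyboard | 202  
3  | Rope     | NULL 
5  | Rope     | NULL 
6  | Webcam   | NULL 
7  | Monitor  | NULL 
8  | Racket   | NULL 
9  | Laptop   | NULL 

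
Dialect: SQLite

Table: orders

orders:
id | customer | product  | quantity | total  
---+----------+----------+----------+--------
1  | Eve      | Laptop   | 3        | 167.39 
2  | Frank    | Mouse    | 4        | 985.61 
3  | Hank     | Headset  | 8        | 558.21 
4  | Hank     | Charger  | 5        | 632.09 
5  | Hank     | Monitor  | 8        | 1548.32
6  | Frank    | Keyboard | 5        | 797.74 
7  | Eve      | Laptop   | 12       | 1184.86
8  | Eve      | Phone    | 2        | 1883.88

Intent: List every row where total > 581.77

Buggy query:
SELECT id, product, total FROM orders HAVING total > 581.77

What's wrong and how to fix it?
Bug: HAVING filters the output of aggregation, but this query has no GROUP BY and no aggregate functions, so SQLite rejects it (HAVING clause on a non-aggregate query); the condition here is per row

Fix: Replace HAVING with WHERE since the condition applies to individual rows

Corrected query:
SELECT id, product, total FROM orders WHERE total > 581.77

Result:
id | product  | total  
---+----------+--------
2  | Mouse    | 985.61 
4  | Charger  | 632.09 
5  | Monitor  | 1548.32
6  | Keyboard | 797.74 
7  | Laptop   | 1184.86
8  | Phone    | 1883.88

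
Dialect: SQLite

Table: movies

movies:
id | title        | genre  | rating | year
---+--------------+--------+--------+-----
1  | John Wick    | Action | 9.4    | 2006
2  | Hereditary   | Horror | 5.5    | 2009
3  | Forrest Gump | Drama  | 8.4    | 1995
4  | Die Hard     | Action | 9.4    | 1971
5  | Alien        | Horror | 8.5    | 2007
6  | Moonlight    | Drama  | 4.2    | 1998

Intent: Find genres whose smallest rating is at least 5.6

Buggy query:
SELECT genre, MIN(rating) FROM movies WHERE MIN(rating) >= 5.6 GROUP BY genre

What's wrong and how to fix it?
Bug: MIN() in WHERE is a misuse of aggregate

Fix: Use HAVING for the per-group MIN condition

Corrected query:
SELECT genre, MIN(rating) FROM movies GROUP BY genre HAVING MIN(rating) >= 5.6

Result:
genre  | MIN(rating)
-------+------------
Action | 9.4        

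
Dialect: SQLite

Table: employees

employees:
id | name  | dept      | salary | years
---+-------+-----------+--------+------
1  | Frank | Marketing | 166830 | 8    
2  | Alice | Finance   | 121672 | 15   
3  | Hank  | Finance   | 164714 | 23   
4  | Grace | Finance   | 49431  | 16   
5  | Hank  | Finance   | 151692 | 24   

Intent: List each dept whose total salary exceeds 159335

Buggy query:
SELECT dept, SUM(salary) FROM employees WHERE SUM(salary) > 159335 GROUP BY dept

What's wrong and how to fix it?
Bug: Aggregate functions cannot appear in a WHERE clause

Fix: Move the aggregate condition to a HAVING clause

Corrected query:
SELECT dept, SUM(salary) FROM employees GROUP BY dept HAVING SUM(salary) > 159335

Result:
dept      | SUM(salary)
----------+------------
Finance   | 487509     
Marketing | 166830     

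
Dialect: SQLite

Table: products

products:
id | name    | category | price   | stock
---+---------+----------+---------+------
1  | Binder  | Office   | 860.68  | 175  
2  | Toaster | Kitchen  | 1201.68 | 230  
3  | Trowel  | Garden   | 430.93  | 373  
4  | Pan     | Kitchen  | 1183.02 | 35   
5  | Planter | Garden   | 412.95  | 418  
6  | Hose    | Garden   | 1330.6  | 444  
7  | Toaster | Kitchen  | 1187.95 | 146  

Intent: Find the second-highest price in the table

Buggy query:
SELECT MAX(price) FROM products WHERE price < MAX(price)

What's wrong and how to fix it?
Bug: The inner MAX is an aggregate inside WHERE, which is not allowed

Fix: Put the inner MAX in a scalar subquery

Corrected query:
SELECT MAX(price) FROM products WHERE price < (SELECT MAX(price) FROM products)

Result:
MAX(price)
----------
1201.68   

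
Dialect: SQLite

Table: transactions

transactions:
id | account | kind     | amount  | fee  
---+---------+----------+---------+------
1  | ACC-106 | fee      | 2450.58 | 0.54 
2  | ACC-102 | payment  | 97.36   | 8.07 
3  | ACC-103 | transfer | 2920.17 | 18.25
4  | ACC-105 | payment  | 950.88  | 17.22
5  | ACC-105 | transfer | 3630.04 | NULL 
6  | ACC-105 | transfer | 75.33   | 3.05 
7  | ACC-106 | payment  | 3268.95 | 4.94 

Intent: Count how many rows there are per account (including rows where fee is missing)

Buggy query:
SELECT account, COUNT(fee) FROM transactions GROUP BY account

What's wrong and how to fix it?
Bug: COUNT(fee) skips NULLs, so groups with missing fee are undercounted

Fix: Use COUNT(*) to count all rows regardless of NULL

Corrected query:
SELECT account, COUNT(*) FROM transactions GROUP BY account

Result:
account | COUNT(*)
--------+---------
ACC-102 | 1       
ACC-103 | 1       
ACC-105 | 3       
ACC-106 | 2       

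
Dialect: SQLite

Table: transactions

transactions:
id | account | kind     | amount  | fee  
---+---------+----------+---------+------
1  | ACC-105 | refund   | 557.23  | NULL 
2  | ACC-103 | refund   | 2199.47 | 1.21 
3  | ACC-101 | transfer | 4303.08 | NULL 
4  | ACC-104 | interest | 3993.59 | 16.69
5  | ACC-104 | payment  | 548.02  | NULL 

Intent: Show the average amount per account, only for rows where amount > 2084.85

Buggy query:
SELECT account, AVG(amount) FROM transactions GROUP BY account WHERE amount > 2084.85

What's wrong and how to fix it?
Bug: WHERE cannot follow GROUP BY

Fix: Move the WHERE clause before GROUP BY

Corrected query:
SELECT account, AVG(amount) FROM transactions WHERE amount > 2084.85 GROUP BY account

Result:
account | AVG(amount)
--------+------------
ACC-101 | 4303.08    
ACC-103 | 2199.47    
ACC-104 | 3993.59    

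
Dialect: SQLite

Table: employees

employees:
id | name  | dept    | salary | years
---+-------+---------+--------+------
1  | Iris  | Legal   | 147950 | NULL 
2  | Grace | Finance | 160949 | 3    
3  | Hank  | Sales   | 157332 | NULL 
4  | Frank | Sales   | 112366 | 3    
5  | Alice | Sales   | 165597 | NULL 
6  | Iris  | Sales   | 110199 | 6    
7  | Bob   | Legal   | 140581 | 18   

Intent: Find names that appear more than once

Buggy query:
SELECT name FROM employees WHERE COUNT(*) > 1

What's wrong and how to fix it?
Bug: WHERE can't reference COUNT(*); aggregates are computed after WHERE

Fix: Group first, then use HAVING for the count condition

Corrected query:
SELECT name FROM employees GROUP BY name HAVING COUNT(*) > 1

Result:
name
----
Iris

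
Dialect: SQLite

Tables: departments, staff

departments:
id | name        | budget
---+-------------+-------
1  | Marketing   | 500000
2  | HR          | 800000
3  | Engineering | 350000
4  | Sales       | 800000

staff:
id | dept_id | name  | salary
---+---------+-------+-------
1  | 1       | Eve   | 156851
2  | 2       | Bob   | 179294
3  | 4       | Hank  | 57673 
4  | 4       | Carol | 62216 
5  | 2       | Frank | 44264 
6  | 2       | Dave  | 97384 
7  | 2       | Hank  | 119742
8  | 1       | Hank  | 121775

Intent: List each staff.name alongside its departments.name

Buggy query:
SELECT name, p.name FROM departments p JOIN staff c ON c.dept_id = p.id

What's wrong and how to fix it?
Bug: Both tables have a 'name' column; the unqualified reference is ambiguous

Fix: Prefix ambiguous columns with the table alias

Corrected query:
SELECT c.name, p.name FROM departments p JOIN staff c ON c.dept_id = p.id

Result:
name  | name     
------+----------
Eve   | Marketing
Bob   | HR       
Hank  | Sales    
Carol | Sales    
Frank | HR       
Dave  | HR       
Hank  | HR       
Hank  | Marketing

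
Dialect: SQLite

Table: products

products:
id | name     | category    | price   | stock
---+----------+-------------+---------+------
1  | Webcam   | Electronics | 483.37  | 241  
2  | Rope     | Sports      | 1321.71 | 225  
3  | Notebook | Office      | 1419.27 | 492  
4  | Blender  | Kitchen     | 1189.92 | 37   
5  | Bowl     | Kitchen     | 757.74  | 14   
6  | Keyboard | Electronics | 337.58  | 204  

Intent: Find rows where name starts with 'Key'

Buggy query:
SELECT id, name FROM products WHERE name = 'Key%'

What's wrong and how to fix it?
Bug: Wildcards only work with LIKE; '=' treats '%' as a literal character

Fix: Use LIKE for wildcard pattern matching

Corrected query:
SELECT id, name FROM products WHERE name LIKE 'Key%'

Result:
id | name    
---+---------
6  | Keyboard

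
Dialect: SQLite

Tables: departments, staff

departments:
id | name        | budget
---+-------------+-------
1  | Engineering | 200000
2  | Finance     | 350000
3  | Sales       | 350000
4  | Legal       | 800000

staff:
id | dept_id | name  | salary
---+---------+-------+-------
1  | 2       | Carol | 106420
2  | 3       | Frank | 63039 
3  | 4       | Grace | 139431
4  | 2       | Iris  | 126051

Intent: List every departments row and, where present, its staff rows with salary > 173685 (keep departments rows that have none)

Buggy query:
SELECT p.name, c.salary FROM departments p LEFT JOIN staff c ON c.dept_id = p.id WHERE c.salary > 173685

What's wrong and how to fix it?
Bug: Filtering c.salary in WHERE discards the NULL rows produced by LEFT JOIN, turning it into an inner join

Fix: Move the right-table condition into the ON clause so unmatched parents are kept

Corrected query:
SELECT p.name, c.salary FROM departments p LEFT JOIN staff c ON c.dept_id = p.id AND c.salary > 173685

Result:
name        | salary
------------+-------
Engineering | NULL  
Finance     | NULL  
Sales       | NULL  
Legal       | NULL  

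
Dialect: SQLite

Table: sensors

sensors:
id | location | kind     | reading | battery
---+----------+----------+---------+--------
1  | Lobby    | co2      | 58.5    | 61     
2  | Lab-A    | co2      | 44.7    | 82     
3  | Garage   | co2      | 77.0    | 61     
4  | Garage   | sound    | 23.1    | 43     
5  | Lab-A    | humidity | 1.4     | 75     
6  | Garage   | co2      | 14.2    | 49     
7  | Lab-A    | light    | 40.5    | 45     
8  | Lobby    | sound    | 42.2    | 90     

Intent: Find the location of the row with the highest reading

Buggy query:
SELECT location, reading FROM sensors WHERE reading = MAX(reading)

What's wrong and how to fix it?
Bug: MAX(reading) is an aggregate and cannot be used directly in WHERE

Fix: Wrap MAX in a scalar subquery so WHERE compares against a single value

Corrected query:
SELECT location, reading FROM sensors WHERE reading = (SELECT MAX(reading) FROM sensors)

Result:
location | reading
---------+--------
Garage   | 77     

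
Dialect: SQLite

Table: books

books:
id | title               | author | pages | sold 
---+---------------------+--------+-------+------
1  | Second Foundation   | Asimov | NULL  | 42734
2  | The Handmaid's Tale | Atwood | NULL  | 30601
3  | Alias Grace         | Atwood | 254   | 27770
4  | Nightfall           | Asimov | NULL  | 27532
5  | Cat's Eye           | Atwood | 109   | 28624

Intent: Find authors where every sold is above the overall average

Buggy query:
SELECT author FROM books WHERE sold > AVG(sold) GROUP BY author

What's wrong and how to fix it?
Bug: WHERE evaluates per row before aggregation, so AVG() is unavailable

Fix: Compute the overall average in a scalar subquery and compare each group's MIN against it in HAVING

Corrected query:
SELECT author FROM books GROUP BY author HAVING MIN(sold) > (SELECT AVG(sold) FROM books)

Result:
(no rows)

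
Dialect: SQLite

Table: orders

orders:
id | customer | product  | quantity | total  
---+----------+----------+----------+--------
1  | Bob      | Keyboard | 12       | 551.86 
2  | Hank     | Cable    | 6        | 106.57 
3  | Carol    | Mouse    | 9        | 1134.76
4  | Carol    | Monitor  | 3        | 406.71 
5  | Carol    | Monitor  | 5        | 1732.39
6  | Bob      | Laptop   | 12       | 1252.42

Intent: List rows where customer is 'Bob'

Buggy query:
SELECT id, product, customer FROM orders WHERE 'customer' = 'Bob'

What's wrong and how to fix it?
Bug: Single quotes denote string literals in SQL; the column name is being compared as a constant string

Fix: Remove the quotes around the column name (or use double quotes for an identifier)

Corrected query:
SELECT id, product, customer FROM orders WHERE customer = 'Bob'

Result:
id | product  | customer
---+----------+---------
1  | Keyboard | Bob     
6  | Laptop   | Bob     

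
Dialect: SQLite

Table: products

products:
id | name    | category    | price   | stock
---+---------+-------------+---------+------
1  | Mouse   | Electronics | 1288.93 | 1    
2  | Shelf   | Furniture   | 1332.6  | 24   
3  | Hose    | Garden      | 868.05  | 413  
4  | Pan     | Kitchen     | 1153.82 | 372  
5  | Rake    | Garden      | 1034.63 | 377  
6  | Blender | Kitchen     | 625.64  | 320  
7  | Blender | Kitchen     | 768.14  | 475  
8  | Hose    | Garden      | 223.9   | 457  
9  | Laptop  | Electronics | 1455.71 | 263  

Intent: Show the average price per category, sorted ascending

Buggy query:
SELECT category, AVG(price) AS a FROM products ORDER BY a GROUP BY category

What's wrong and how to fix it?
Bug: ORDER BY appears before GROUP BY; SQL clause order requires GROUP BY first

Fix: Move ORDER BY to the end, after GROUP BY

Corrected query:
SELECT category, AVG(price) AS a FROM products GROUP BY category ORDER BY a

Result:
category    | a      
------------+--------
Garden      | 708.86 
Kitchen     | 849.2  
Furniture   | 1332.6 
Electronics | 1372.32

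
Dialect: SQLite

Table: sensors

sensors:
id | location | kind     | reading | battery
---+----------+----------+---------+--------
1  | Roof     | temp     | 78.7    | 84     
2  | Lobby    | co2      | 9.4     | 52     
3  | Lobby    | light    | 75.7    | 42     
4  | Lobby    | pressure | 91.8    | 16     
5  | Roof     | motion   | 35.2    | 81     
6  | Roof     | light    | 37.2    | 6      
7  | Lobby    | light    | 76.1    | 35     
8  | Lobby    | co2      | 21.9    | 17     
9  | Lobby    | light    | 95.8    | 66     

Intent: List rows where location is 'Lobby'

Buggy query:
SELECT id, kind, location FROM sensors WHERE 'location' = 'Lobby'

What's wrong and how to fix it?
Bug: Single quotes denote string literals in SQL; the column name is being compared as a constant string

Fix: Reference the column as location without single quotes

Corrected query:
SELECT id, kind, location FROM sensors WHERE location = 'Lobby'

Result:
id | kind     | location
---+----------+---------
2  | co2      | Lobby   
3  | light    | Lobby   
4  | pressure | Lobby   
7  | light    | Lobby   
8  | co2      | Lobby   
9  | light    | Lobby   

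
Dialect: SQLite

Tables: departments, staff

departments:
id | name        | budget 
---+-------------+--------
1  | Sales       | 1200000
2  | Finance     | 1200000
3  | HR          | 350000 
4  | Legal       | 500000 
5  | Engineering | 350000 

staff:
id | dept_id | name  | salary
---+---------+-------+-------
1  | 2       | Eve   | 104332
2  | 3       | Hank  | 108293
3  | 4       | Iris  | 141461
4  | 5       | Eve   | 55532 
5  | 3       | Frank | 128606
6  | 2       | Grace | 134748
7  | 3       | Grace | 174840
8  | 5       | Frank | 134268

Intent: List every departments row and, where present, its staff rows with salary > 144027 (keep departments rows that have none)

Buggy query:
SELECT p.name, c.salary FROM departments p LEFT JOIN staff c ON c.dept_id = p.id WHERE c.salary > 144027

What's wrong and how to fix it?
Bug: A WHERE condition on the right-hand table after LEFT JOIN drops unmatched parents

Fix: Put 'c.salary > 144027' in the JOIN's ON clause instead of WHERE

Corrected query:
SELECT p.name, c.salary FROM departments p LEFT JOIN staff c ON c.dept_id = p.id AND c.salary > 144027

Result:
name        | salary
------------+-------
Sales       | NULL  
Finance     | NULL  
HR          | 174840
Legal       | NULL  
Engineering | NULL  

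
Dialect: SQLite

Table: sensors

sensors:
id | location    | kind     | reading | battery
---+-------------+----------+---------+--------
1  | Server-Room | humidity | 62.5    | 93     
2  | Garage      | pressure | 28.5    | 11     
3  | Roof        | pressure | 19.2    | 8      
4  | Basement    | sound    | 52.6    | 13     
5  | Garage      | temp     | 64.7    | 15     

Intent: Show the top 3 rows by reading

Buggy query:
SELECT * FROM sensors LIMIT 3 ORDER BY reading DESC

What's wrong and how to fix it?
Bug: ORDER BY cannot follow LIMIT; LIMIT is the final clause

Fix: Sort with ORDER BY, then apply LIMIT

Corrected query:
SELECT * FROM sensors ORDER BY reading DESC LIMIT 3

Result:
id | location    | kind     | reading | battery
---+-------------+----------+---------+--------
5  | Garage      | temp     | 64.7    | 15     
1  | Server-Room | humidity | 62.5    | 93     
4  | Basement    | sound    | 52.6    | 13     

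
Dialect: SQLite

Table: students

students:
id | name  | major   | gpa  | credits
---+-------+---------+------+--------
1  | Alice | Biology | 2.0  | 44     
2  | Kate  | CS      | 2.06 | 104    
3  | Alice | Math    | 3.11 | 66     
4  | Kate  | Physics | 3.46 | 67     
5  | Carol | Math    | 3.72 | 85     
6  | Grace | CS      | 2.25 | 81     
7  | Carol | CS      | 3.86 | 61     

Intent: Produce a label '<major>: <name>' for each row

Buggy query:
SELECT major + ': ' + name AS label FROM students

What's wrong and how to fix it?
Bug: '+' is numeric addition; on text columns SQLite converts them to 0 instead of concatenating

Fix: Use the || operator for string concatenation

Corrected query:
SELECT major || ': ' || name AS label FROM students

Result:
label         
--------------
Biology: Alice
CS: Kate      
Math: Alice   
Physics: Kate 
Math: Carol   
CS: Grace     
CS: Carol     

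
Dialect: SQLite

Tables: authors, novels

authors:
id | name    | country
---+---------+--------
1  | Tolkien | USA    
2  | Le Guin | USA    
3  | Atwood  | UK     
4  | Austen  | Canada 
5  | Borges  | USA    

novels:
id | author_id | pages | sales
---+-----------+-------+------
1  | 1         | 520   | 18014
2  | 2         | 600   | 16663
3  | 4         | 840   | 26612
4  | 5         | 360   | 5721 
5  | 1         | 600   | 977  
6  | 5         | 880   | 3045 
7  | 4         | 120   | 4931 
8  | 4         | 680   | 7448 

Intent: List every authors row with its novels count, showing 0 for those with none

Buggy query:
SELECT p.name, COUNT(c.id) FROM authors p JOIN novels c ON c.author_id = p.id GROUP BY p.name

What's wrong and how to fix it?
Bug: INNER JOIN drops authors rows that have no matching novels rows

Fix: Switch to LEFT JOIN to retain unmatched parent rows

Corrected query:
SELECT p.name, COUNT(c.id) FROM authors p LEFT JOIN novels c ON c.author_id = p.id GROUP BY p.name

Result:
name    | COUNT(c.id)
--------+------------
Atwood  | 0          
Austen  | 3          
Borges  | 2          
Le Guin | 1          
Tolkien | 2          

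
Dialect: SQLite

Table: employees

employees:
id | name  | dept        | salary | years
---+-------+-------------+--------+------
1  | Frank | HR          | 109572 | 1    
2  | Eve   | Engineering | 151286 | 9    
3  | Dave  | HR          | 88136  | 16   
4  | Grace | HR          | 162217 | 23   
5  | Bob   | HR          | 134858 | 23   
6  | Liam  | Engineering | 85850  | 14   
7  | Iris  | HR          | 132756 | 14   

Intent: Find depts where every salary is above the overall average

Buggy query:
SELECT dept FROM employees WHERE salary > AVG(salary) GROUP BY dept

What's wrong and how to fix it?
Bug: WHERE evaluates per row before aggregation, so AVG() is unavailable

Fix: Compute the overall average in a scalar subquery and compare each group's MIN against it in HAVING

Corrected query:
SELECT dept FROM employees GROUP BY dept HAVING MIN(salary) > (SELECT AVG(salary) FROM employees)

Result:
(no rows)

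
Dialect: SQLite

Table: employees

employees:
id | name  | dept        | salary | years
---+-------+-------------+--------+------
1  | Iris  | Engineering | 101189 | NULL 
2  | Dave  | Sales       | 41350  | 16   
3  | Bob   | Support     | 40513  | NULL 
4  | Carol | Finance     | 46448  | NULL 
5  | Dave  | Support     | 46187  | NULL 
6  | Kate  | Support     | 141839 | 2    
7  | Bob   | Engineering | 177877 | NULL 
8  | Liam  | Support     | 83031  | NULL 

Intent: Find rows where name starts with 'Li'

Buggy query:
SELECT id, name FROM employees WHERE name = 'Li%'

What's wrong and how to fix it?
Bug: '=' compares the literal string including the % character; pattern matching needs LIKE

Fix: Replace '=' with LIKE so 'Li%' is treated as a pattern

Corrected query:
SELECT id, name FROM employees WHERE name LIKE 'Li%'

Result:
id | name
---+-----
8  | Liam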